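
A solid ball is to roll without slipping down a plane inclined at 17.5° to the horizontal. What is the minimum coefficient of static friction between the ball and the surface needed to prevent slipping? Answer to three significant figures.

For this body I = (2/5)MR², i.e. k = I/(MR²) = 0.4.
Along the incline Mg sinθ − f = Ma, and torque about the center fR = Iα = kMR²(a/R) gives f = kMa.
These give a = g sinθ/(1+k) and the required friction f = kMg sinθ/(1+k).
With N = Mg cosθ, the no-slip condition f ≤ μN gives μ_min = f/N = k tanθ/(1+k).
μ_min = 0.4 × tan17.5° / 1.4 ≈ 0.0901.

μ_min ≈ 0.0901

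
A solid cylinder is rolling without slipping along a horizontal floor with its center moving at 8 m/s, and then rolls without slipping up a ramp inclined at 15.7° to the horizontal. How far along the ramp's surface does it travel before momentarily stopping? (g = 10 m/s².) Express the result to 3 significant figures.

d ≈ 17.7 m

For this body I = (1/2)MR², i.e. k = I/(MR²) = 0.5.
Since it rolls without slipping, ω = v/R and KE = ½Mv² + ½Iω² = ½(1+k)Mv² = (3/4)Mv².
Setting this equal to Mgh gives the vertical rise h = (1+k)v₀²/(2g) = 1.5×8²/(2×10) = 4.8 m.
The distance along the slope is d = h/sinθ = 4.8/sin15.7° ≈ 17.7 m.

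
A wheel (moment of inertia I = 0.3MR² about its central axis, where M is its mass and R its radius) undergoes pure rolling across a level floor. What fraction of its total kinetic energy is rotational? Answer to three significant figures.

fraction ≈ 0.231

With I = 0.3MR², the ratio k = I/(MR²) is 0.3.
With ω = v/R, KE_trans = ½Mv² and KE_rot = ½Iω² = ½kMv², so KE_total = ½(1+k)Mv².
The rotational fraction is therefore k/(1+k) = 0.3/1.3 ≈ 0.231.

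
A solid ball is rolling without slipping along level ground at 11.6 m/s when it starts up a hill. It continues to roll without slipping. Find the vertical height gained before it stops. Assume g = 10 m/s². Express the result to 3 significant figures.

For this body I = (2/5)MR², i.e. k = I/(MR²) = 0.4.
The rolling condition ω = v/R makes the rotational term ½I(v/R)² = ½kMv², so KE_total = ½(1+k)Mv² = (7/10)Mv².
At the top the kinetic energy is zero, so (7/10)Mv₀² = Mgh.
Thus h = (1+k)v₀²/(2g) = 1.4 × 11.6² / (2 × 10) ≈ 9.42 m.

h ≈ 9.42 m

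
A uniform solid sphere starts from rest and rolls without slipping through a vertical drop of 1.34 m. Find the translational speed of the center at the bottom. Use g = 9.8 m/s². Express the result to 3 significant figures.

The moment of inertia is (2/5)MR², giving k ≡ I/(MR²) = 0.4.
Pure rolling means v = ωR; then KE = ½Mv² + ½I(v/R)² = ½(1+k)Mv² = (7/10)Mv².
Setting Mgh = (7/10)Mv² gives v = √(2gh/(1+k)) = √(2·9.8·1.34/1.4) ≈ 4.33 m/s.

v ≈ 4.33 m/s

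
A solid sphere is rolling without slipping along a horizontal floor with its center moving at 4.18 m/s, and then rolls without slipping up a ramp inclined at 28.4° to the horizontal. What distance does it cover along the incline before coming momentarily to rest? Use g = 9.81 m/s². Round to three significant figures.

The moment of inertia is (2/5)MR², giving k ≡ I/(MR²) = 0.4.
Pure rolling means v = ωR; then KE = ½Mv² + ½I(v/R)² = ½(1+k)Mv² = (7/10)Mv².
Setting this equal to Mgh gives the vertical rise h = (1+k)v₀²/(2g) = 1.4×4.18²/(2×9.81) = 1.247 m.
The distance along the slope is d = h/sinθ = 1.247/sin28.4° ≈ 2.62 m.

d ≈ 2.62 m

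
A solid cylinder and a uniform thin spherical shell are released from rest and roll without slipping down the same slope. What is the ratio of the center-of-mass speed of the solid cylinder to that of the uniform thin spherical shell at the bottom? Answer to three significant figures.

Each satisfies Mgh = ½(1+k)Mv² with k = I/(MR²), so v ∝ 1/√(1+k).
For the solid cylinder k = 0.5; for the uniform thin spherical shell k = 2/3.
v₁/v₂ = √((1+k₂)/(1+k₁)) = √(1.667/1.5) ≈ 1.05.

v_ratio ≈ 1.05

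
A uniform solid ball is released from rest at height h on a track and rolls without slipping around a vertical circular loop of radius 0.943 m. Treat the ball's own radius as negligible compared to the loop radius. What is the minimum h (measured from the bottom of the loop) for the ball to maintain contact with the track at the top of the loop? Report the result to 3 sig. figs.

h_min ≈ 2.55 m

For this body I = (2/5)MR², i.e. k = I/(MR²) = 0.4.
At the top of the loop, the minimum-contact condition is Mg = Mv_top²/r, so v_top² = gr.
With ω = v/R, the kinetic energy at speed v is ½(1+k)Mv² = (7/10)Mv².
Energy conservation from release (height h) to the top (height 2r): Mgh = Mg(2r) + (7/10)M·gr.
Thus h_min = 2r + (1+k)r/2 = r(2 + 1.4/2) = 0.943 × 2.7 ≈ 2.55 m.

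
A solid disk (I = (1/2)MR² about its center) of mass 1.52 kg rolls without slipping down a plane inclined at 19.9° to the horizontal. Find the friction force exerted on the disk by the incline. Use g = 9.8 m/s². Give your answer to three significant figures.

f ≈ 1.69 N

For this body I = (1/2)MR², i.e. k = I/(MR²) = 0.5.
Translational: Mg sinθ − f = Ma. Rotational about the CM: fR = Iα = kMRa, so f = kMa.
Combining, a = g sinθ/(1+k) and f = kMa = kMg sinθ/(1+k).
f = 0.5 × 1.52 × 9.8 × sin19.9° / 1.5 ≈ 1.69 N.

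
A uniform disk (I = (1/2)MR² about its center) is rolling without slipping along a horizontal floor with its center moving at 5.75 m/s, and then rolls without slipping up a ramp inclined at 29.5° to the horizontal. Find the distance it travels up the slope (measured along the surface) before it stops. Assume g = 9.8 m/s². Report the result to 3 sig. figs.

d ≈ 5.14 m

For this body I = (1/2)MR², i.e. k = I/(MR²) = 0.5.
Rolling without slipping gives ω = v/R, so the total kinetic energy is ½Mv² + ½Iω² = ½(1+k)Mv² = (3/4)Mv².
Setting this equal to Mgh gives the vertical rise h = (1+k)v₀²/(2g) = 1.5×5.75²/(2×9.8) = 2.53 m.
The distance along the slope is d = h/sinθ = 2.53/sin29.5° ≈ 5.14 m.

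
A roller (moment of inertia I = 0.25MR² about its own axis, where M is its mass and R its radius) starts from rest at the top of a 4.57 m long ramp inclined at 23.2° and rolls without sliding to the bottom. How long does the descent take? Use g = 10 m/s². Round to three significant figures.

Here I = 0.25MR², so the shape factor k = I/(MR²) = 0.25.
Newton's second law down the slope: Mg sinθ − f = Ma. The torque equation fR = Iα (with α = a/R) gives f = kMa.
Hence a = g sinθ/(1+k) = 10×sin23.2°/1.25 = 3.152 m/s².
With constant a from rest, t = √(2L/a) = √(2·4.57/3.152) ≈ 1.70 s.

t ≈ 1.70 s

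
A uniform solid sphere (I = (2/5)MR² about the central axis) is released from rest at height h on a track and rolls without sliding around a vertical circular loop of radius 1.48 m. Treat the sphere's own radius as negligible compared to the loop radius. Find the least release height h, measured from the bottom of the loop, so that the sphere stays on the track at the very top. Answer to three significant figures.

For this body I = (2/5)MR², i.e. k = I/(MR²) = 0.4.
At the top of the loop, the minimum-contact condition is Mg = Mv_top²/r, so v_top² = gr.
With ω = v/R, the kinetic energy at speed v is ½(1+k)Mv² = (7/10)Mv².
Energy conservation from release (height h) to the top (height 2r): Mgh = Mg(2r) + (7/10)M·gr.
Thus h_min = 2r + (1+k)r/2 = r(2 + 1.4/2) = 1.48 × 2.7 ≈ 4.00 m.

h_min ≈ 4.00 m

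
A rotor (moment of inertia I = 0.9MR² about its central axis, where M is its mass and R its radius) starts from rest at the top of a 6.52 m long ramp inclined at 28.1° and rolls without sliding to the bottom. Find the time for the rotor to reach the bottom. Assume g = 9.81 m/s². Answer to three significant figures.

t ≈ 2.32 s

With I = 0.9MR², the ratio k = I/(MR²) is 0.9.
Along the incline Mg sinθ − f = Ma, and torque about the center fR = Iα = kMR²(a/R) gives f = kMa.
Hence a = g sinθ/(1+k) = 9.81×sin28.1°/1.9 = 2.432 m/s².
Starting from rest, L = ½at², so t = √(2L/a) = √(2×6.52/2.432) ≈ 2.32 s.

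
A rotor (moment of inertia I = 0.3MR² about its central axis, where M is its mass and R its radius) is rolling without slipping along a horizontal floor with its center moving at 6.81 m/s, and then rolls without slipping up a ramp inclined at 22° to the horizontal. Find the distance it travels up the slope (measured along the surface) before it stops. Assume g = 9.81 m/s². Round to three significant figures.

d ≈ 8.20 m

For this body I = 0.3MR², i.e. k = I/(MR²) = 0.3.
The rolling condition ω = v/R makes the rotational term ½I(v/R)² = ½kMv², so KE_total = ½(1+k)Mv² = (13/20)Mv².
Setting this equal to Mgh gives the vertical rise h = (1+k)v₀²/(2g) = 1.3×6.81²/(2×9.81) = 3.073 m.
Along the incline, d = h/sinθ = 3.073/sin22° ≈ 8.20 m.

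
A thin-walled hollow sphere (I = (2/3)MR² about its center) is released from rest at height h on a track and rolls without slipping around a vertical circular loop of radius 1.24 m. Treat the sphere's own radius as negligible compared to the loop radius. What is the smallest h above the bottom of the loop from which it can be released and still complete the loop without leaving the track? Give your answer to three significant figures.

The moment of inertia is (2/3)MR², giving k ≡ I/(MR²) = 2/3.
At the top, contact is just lost when gravity alone supplies the centripetal force: Mg = Mv_top²/r, i.e. v_top² = gr.
With ω = v/R, the kinetic energy at speed v is ½(1+k)Mv² = (5/6)Mv².
Energy conservation from release (height h) to the top (height 2r): Mgh = Mg(2r) + (5/6)M·gr.
Thus h_min = 2r + (1+k)r/2 = r(2 + 1.667/2) = 1.24 × 2.833 ≈ 3.51 m.

h_min ≈ 3.51 m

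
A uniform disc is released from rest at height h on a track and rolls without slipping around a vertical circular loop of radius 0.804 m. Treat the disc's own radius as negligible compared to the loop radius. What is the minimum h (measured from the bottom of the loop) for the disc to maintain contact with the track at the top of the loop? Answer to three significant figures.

Here I = (1/2)MR², so the shape factor k = I/(MR²) = 0.5.
At the top, contact is just lost when gravity alone supplies the centripetal force: Mg = Mv_top²/r, i.e. v_top² = gr.
With ω = v/R, the kinetic energy at speed v is ½(1+k)Mv² = (3/4)Mv².
Energy conservation from release (height h) to the top (height 2r): Mgh = Mg(2r) + (3/4)M·gr.
Thus h_min = 2r + (1+k)r/2 = r(2 + 1.5/2) = 0.804 × 2.75 ≈ 2.21 m.

h_min ≈ 2.21 m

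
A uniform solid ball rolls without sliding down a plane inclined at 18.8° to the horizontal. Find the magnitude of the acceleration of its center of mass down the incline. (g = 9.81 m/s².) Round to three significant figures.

With I = (2/5)MR², the ratio k = I/(MR²) is 0.4.
Along the incline Mg sinθ − f = Ma, and torque about the center fR = Iα = kMR²(a/R) gives f = kMa.
Eliminating f: Mg sinθ = (1+k)Ma, so a = g sinθ/(1+k) = 9.81 × sin18.8° / 1.4 ≈ 2.26 m/s².

a ≈ 2.26 m/s²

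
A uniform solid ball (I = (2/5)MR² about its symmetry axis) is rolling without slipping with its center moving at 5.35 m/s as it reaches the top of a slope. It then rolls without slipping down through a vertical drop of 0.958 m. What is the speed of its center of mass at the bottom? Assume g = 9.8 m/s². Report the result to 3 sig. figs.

With I = (2/5)MR², the ratio k = I/(MR²) is 0.4.
Rolling without slipping gives ω = v/R, so the total kinetic energy is ½Mv² + ½Iω² = ½(1+k)Mv² = (7/10)Mv².
Energy conservation: (7/10)Mv₀² + Mgh = (7/10)Mv², so v² = v₀² + 2gh/(1+k).
v = √(5.35² + 2×9.8×0.958/1.4) = √42.03 ≈ 6.48 m/s.

v ≈ 6.48 m/s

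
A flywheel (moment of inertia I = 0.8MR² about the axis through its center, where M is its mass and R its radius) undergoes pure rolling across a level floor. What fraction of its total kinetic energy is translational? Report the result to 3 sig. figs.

fraction ≈ 0.556

With I = 0.8MR², the ratio k = I/(MR²) is 0.8.
Since ω = v/R, the translational part is ½Mv² and the rotational part is ½I(v/R)² = ½kMv²; the total is ½(1+k)Mv².
The translational fraction is therefore 1/(1+k) = 1/1.8 ≈ 0.556.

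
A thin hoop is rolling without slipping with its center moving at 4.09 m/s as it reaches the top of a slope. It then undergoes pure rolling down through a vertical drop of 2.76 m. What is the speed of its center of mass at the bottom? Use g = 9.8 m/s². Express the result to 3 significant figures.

v ≈ 6.62 m/s

Here I = MR², so the shape factor k = I/(MR²) = 1.
Rolling without slipping gives ω = v/R, so the total kinetic energy is ½Mv² + ½Iω² = ½(1+k)Mv² = Mv².
Conserving energy between top and bottom: Mv² = Mv₀² + Mgh, hence v² = v₀² + 2gh/(1+k).
v = √(4.09² + 2×9.8×2.76/2) = √43.78 ≈ 6.62 m/s.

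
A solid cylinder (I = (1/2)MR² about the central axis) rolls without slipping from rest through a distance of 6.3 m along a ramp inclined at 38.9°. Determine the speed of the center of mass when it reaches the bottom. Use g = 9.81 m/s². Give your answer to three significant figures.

v ≈ 7.19 m/s

The moment of inertia is (1/2)MR², giving k ≡ I/(MR²) = 0.5.
The rolling condition ω = v/R makes the rotational term ½I(v/R)² = ½kMv², so KE_total = ½(1+k)Mv² = (3/4)Mv².
The vertical drop is h = L sinθ = 6.3 × sin38.9° = 3.956 m.
Setting Mgh = (3/4)Mv² gives v = √(2gh/(1+k)) = √(2·9.81·3.956/1.5) ≈ 7.19 m/s.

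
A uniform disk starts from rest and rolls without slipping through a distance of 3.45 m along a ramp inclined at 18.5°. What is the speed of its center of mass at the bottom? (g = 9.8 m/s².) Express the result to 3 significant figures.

v ≈ 3.78 m/s

The moment of inertia is (1/2)MR², giving k ≡ I/(MR²) = 0.5.
The rolling condition ω = v/R makes the rotational term ½I(v/R)² = ½kMv², so KE_total = ½(1+k)Mv² = (3/4)Mv².
The vertical drop is h = L sinθ = 3.45 × sin18.5° = 1.095 m.
Setting Mgh = (3/4)Mv² gives v = √(2gh/(1+k)) = √(2·9.8·1.095/1.5) ≈ 3.78 m/s.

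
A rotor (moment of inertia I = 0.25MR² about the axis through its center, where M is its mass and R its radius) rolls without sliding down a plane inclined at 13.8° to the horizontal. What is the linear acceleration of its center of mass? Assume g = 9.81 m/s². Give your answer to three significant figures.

a ≈ 1.87 m/s²

The moment of inertia is 0.25MR², giving k ≡ I/(MR²) = 0.25.
Newton's second law down the slope: Mg sinθ − f = Ma. The torque equation fR = Iα (with α = a/R) gives f = kMa.
Eliminating f: Mg sinθ = (1+k)Ma, so a = g sinθ/(1+k) = 9.81 × sin13.8° / 1.25 ≈ 1.87 m/s².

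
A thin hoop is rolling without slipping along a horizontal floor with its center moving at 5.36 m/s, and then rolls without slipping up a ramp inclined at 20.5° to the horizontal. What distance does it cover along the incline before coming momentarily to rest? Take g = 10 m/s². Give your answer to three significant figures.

d ≈ 8.20 m

The moment of inertia is MR², giving k ≡ I/(MR²) = 1.
The rolling condition ω = v/R makes the rotational term ½I(v/R)² = ½kMv², so KE_total = ½(1+k)Mv² = Mv².
Setting this equal to Mgh gives the vertical rise h = (1+k)v₀²/(2g) = 2×5.36²/(2×10) = 2.873 m.
Along the incline, d = h/sinθ = 2.873/sin20.5° ≈ 8.20 m.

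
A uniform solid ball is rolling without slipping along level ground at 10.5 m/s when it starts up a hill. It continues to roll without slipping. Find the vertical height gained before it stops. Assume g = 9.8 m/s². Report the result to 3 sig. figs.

For this body I = (2/5)MR², i.e. k = I/(MR²) = 0.4.
Rolling without slipping gives ω = v/R, so the total kinetic energy is ½Mv² + ½Iω² = ½(1+k)Mv² = (7/10)Mv².
All of this converts to potential energy at the highest point: (7/10)Mv₀² = Mgh.
Thus h = (1+k)v₀²/(2g) = 1.4 × 10.5² / (2 × 9.8) ≈ 7.88 m.

h ≈ 7.88 m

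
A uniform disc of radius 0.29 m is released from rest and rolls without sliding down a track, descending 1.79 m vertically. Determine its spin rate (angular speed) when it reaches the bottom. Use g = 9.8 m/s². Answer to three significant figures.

ω ≈ 16.7 rad/s

The moment of inertia is (1/2)MR², giving k ≡ I/(MR²) = 0.5.
The rolling condition ω = v/R makes the rotational term ½I(v/R)² = ½kMv², so KE_total = ½(1+k)Mv² = (3/4)Mv².
Energy conservation Mgh = ½(1+k)Mv² gives v = √(2gh/(1+k)) = √(2 × 9.8 × 1.79 / 1.5) = 4.836 m/s.
Then ω = v/R = 4.836 / 0.29 ≈ 16.7 rad/s.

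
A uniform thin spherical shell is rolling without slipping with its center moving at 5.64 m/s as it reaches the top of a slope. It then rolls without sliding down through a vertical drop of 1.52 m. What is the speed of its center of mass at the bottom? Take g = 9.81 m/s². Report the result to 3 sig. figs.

v ≈ 7.05 m/s

The moment of inertia is (2/3)MR², giving k ≡ I/(MR²) = 2/3.
Since it rolls without slipping, ω = v/R and KE = ½Mv² + ½Iω² = ½(1+k)Mv² = (5/6)Mv².
Energy conservation: (5/6)Mv₀² + Mgh = (5/6)Mv², so v² = v₀² + 2gh/(1+k).
v = √(5.64² + 2×9.81×1.52/1.667) = √49.7 ≈ 7.05 m/s.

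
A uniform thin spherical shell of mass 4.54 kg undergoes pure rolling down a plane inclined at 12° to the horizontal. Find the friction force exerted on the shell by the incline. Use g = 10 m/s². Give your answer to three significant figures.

f ≈ 3.78 N

With I = (2/3)MR², the ratio k = I/(MR²) is 2/3.
Translational: Mg sinθ − f = Ma. Rotational about the CM: fR = Iα = kMRa, so f = kMa.
Combining, a = g sinθ/(1+k) and f = kMa = kMg sinθ/(1+k).
f = (2/3) × 4.54 × 10 × sin12° / 1.667 ≈ 3.78 N.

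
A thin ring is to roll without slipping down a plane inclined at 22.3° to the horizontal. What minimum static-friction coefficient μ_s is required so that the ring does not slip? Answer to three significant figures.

μ_min ≈ 0.205

For this body I = MR², i.e. k = I/(MR²) = 1.
Translational: Mg sinθ − f = Ma. Rotational about the CM: fR = Iα = kMRa, so f = kMa.
These give a = g sinθ/(1+k) and the required friction f = kMg sinθ/(1+k).
The normal force is N = Mg cosθ, so μ_min = f/N = k tanθ/(1+k).
μ_min = 1 × tan22.3° / 2 ≈ 0.205.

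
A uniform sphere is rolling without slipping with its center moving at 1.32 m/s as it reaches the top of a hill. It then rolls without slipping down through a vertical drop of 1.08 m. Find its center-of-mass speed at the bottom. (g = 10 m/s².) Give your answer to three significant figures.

v ≈ 4.14 m/s

With I = (2/5)MR², the ratio k = I/(MR²) is 0.4.
Pure rolling means v = ωR; then KE = ½Mv² + ½I(v/R)² = ½(1+k)Mv² = (7/10)Mv².
Conserving energy between top and bottom: (7/10)Mv² = (7/10)Mv₀² + Mgh, hence v² = v₀² + 2gh/(1+k).
v = √(1.32² + 2×10×1.08/1.4) = √17.17 ≈ 4.14 m/s.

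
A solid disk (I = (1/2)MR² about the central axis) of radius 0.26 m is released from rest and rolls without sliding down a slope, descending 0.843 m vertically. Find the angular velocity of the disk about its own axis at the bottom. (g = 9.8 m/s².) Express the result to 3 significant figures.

ω ≈ 12.8 rad/s

For this body I = (1/2)MR², i.e. k = I/(MR²) = 0.5.
The rolling condition ω = v/R makes the rotational term ½I(v/R)² = ½kMv², so KE_total = ½(1+k)Mv² = (3/4)Mv².
Energy conservation Mgh = ½(1+k)Mv² gives v = √(2gh/(1+k)) = √(2 × 9.8 × 0.843 / 1.5) = 3.319 m/s.
Then ω = v/R = 3.319 / 0.26 ≈ 12.8 rad/s.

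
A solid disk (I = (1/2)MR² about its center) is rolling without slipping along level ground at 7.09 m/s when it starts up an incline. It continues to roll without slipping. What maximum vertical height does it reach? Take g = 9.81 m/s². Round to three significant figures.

Here I = (1/2)MR², so the shape factor k = I/(MR²) = 0.5.
Since it rolls without slipping, ω = v/R and KE = ½Mv² + ½Iω² = ½(1+k)Mv² = (3/4)Mv².
At the top the kinetic energy is zero, so (3/4)Mv₀² = Mgh.
Thus h = (1+k)v₀²/(2g) = 1.5 × 7.09² / (2 × 9.81) ≈ 3.84 m.

h ≈ 3.84 m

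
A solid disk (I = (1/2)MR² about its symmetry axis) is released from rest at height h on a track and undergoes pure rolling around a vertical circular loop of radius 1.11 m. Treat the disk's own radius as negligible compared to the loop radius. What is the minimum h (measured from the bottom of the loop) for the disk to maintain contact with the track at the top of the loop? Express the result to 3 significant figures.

h_min ≈ 3.05 m

With I = (1/2)MR², the ratio k = I/(MR²) is 0.5.
At the top, contact is just lost when gravity alone supplies the centripetal force: Mg = Mv_top²/r, i.e. v_top² = gr.
With ω = v/R, the kinetic energy at speed v is ½(1+k)Mv² = (3/4)Mv².
Energy conservation from release (height h) to the top (height 2r): Mgh = Mg(2r) + (3/4)M·gr.
Thus h_min = 2r + (1+k)r/2 = r(2 + 1.5/2) = 1.11 × 2.75 ≈ 3.05 m.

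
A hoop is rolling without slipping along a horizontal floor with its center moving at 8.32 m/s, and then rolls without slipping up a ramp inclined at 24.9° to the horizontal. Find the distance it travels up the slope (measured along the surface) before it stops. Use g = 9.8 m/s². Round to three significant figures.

The moment of inertia is MR², giving k ≡ I/(MR²) = 1.
Rolling without slipping gives ω = v/R, so the total kinetic energy is ½Mv² + ½Iω² = ½(1+k)Mv² = Mv².
Setting this equal to Mgh gives the vertical rise h = (1+k)v₀²/(2g) = 2×8.32²/(2×9.8) = 7.064 m.
Along the incline, d = h/sinθ = 7.064/sin24.9° ≈ 16.8 m.

d ≈ 16.8 m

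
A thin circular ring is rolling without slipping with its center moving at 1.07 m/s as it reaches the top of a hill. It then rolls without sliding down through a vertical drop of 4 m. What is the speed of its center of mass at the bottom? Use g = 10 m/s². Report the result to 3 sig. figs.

The moment of inertia is MR², giving k ≡ I/(MR²) = 1.
Rolling without slipping gives ω = v/R, so the total kinetic energy is ½Mv² + ½Iω² = ½(1+k)Mv² = Mv².
Conserving energy between top and bottom: Mv² = Mv₀² + Mgh, hence v² = v₀² + 2gh/(1+k).
v = √(1.07² + 2×10×4/2) = √41.14 ≈ 6.41 m/s.

v ≈ 6.41 m/s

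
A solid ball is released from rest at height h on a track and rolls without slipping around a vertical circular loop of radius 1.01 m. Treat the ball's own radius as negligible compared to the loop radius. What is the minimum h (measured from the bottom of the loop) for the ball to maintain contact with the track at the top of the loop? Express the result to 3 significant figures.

With I = (2/5)MR², the ratio k = I/(MR²) is 0.4.
At the top, contact is just lost when gravity alone supplies the centripetal force: Mg = Mv_top²/r, i.e. v_top² = gr.
With ω = v/R, the kinetic energy at speed v is ½(1+k)Mv² = (7/10)Mv².
Energy conservation from release (height h) to the top (height 2r): Mgh = Mg(2r) + (7/10)M·gr.
Thus h_min = 2r + (1+k)r/2 = r(2 + 1.4/2) = 1.01 × 2.7 ≈ 2.73 m.

h_min ≈ 2.73 m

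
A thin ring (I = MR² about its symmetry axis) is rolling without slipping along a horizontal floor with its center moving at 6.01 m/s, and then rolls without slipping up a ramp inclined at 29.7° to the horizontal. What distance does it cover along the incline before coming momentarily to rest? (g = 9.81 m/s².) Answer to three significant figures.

d ≈ 7.43 m

Here I = MR², so the shape factor k = I/(MR²) = 1.
Since it rolls without slipping, ω = v/R and KE = ½Mv² + ½Iω² = ½(1+k)Mv² = Mv².
Setting this equal to Mgh gives the vertical rise h = (1+k)v₀²/(2g) = 2×6.01²/(2×9.81) = 3.682 m.
The distance along the slope is d = h/sinθ = 3.682/sin29.7° ≈ 7.43 m.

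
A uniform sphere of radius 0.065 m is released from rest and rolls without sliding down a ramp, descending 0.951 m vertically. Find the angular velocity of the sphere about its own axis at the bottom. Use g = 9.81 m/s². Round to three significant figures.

ω ≈ 56.2 rad/s

With I = (2/5)MR², the ratio k = I/(MR²) is 0.4.
Pure rolling means v = ωR; then KE = ½Mv² + ½I(v/R)² = ½(1+k)Mv² = (7/10)Mv².
Energy conservation Mgh = ½(1+k)Mv² gives v = √(2gh/(1+k)) = √(2 × 9.81 × 0.951 / 1.4) = 3.651 m/s.
Then ω = v/R = 3.651 / 0.065 ≈ 56.2 rad/s.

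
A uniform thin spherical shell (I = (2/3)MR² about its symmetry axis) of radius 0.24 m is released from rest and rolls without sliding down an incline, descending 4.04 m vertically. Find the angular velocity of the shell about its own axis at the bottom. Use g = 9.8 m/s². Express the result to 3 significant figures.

For this body I = (2/3)MR², i.e. k = I/(MR²) = 2/3.
The rolling condition ω = v/R makes the rotational term ½I(v/R)² = ½kMv², so KE_total = ½(1+k)Mv² = (5/6)Mv².
Energy conservation Mgh = ½(1+k)Mv² gives v = √(2gh/(1+k)) = √(2 × 9.8 × 4.04 / 1.667) = 6.893 m/s.
Then ω = v/R = 6.893 / 0.24 ≈ 28.7 rad/s.

ω ≈ 28.7 rad/s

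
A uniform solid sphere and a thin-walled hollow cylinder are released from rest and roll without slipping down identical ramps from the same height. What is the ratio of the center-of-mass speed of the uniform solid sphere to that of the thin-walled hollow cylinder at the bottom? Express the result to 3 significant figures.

Each satisfies Mgh = ½(1+k)Mv² with k = I/(MR²), so v ∝ 1/√(1+k).
For the uniform solid sphere k = 0.4; for the thin-walled hollow cylinder k = 1.
v₁/v₂ = √((1+k₂)/(1+k₁)) = √(2/1.4) ≈ 1.20.

v_ratio ≈ 1.20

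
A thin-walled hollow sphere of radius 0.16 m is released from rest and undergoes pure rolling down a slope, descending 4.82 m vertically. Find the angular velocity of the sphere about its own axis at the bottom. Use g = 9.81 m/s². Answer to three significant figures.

The moment of inertia is (2/3)MR², giving k ≡ I/(MR²) = 2/3.
Pure rolling means v = ωR; then KE = ½Mv² + ½I(v/R)² = ½(1+k)Mv² = (5/6)Mv².
Energy conservation Mgh = ½(1+k)Mv² gives v = √(2gh/(1+k)) = √(2 × 9.81 × 4.82 / 1.667) = 7.533 m/s.
The angular speed follows from ω = v/R = 7.533/0.16 ≈ 47.1 rad/s.

ω ≈ 47.1 rad/s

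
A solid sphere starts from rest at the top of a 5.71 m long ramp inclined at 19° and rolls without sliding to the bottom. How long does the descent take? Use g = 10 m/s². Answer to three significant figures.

For this body I = (2/5)MR², i.e. k = I/(MR²) = 0.4.
Along the incline Mg sinθ − f = Ma, and torque about the center fR = Iα = kMR²(a/R) gives f = kMa.
Hence a = g sinθ/(1+k) = 10×sin19°/1.4 = 2.325 m/s².
Starting from rest, L = ½at², so t = √(2L/a) = √(2×5.71/2.325) ≈ 2.22 s.

t ≈ 2.22 s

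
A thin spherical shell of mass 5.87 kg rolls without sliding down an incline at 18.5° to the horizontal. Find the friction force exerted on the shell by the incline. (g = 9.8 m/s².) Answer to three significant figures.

The moment of inertia is (2/3)MR², giving k ≡ I/(MR²) = 2/3.
Translational: Mg sinθ − f = Ma. Rotational about the CM: fR = Iα = kMRa, so f = kMa.
Combining, a = g sinθ/(1+k) and f = kMa = kMg sinθ/(1+k).
f = (2/3) × 5.87 × 9.8 × sin18.5° / 1.667 ≈ 7.30 N.

f ≈ 7.30 N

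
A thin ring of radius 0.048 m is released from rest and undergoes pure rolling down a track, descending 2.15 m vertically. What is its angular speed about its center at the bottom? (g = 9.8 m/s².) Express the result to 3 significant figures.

For this body I = MR², i.e. k = I/(MR²) = 1.
Pure rolling means v = ωR; then KE = ½Mv² + ½I(v/R)² = ½(1+k)Mv² = Mv².
Energy conservation Mgh = ½(1+k)Mv² gives v = √(2gh/(1+k)) = √(2 × 9.8 × 2.15 / 2) = 4.59 m/s.
Then ω = v/R = 4.59 / 0.048 ≈ 95.6 rad/s.

ω ≈ 95.6 rad/s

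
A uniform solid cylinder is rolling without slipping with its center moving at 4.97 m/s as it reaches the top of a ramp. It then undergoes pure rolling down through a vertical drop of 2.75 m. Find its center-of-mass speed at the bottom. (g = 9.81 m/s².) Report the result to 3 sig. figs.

For this body I = (1/2)MR², i.e. k = I/(MR²) = 0.5.
Since it rolls without slipping, ω = v/R and KE = ½Mv² + ½Iω² = ½(1+k)Mv² = (3/4)Mv².
Energy conservation: (3/4)Mv₀² + Mgh = (3/4)Mv², so v² = v₀² + 2gh/(1+k).
v = √(4.97² + 2×9.81×2.75/1.5) = √60.67 ≈ 7.79 m/s.

v ≈ 7.79 m/s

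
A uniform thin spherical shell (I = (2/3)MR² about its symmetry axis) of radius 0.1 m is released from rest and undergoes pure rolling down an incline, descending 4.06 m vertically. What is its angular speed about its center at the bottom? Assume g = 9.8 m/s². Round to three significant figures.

ω ≈ 69.1 rad/s

For this body I = (2/3)MR², i.e. k = I/(MR²) = 2/3.
Rolling without slipping gives ω = v/R, so the total kinetic energy is ½Mv² + ½Iω² = ½(1+k)Mv² = (5/6)Mv².
Energy conservation Mgh = ½(1+k)Mv² gives v = √(2gh/(1+k)) = √(2 × 9.8 × 4.06 / 1.667) = 6.91 m/s.
The angular speed follows from ω = v/R = 6.91/0.1 ≈ 69.1 rad/s.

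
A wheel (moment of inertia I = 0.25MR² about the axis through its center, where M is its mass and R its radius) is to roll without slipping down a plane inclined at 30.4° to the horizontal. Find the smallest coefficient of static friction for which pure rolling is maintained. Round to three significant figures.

μ_min ≈ 0.117

For this body I = 0.25MR², i.e. k = I/(MR²) = 0.25.
Newton's second law down the slope: Mg sinθ − f = Ma. The torque equation fR = Iα (with α = a/R) gives f = kMa.
These give a = g sinθ/(1+k) and the required friction f = kMg sinθ/(1+k).
With N = Mg cosθ, the no-slip condition f ≤ μN gives μ_min = f/N = k tanθ/(1+k).
μ_min = 0.25 × tan30.4° / 1.25 ≈ 0.117.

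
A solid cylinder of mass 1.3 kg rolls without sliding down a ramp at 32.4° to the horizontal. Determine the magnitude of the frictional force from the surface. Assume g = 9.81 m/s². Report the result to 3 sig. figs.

f ≈ 2.28 N

For this body I = (1/2)MR², i.e. k = I/(MR²) = 0.5.
Translational: Mg sinθ − f = Ma. Rotational about the CM: fR = Iα = kMRa, so f = kMa.
Combining, a = g sinθ/(1+k) and f = kMa = kMg sinθ/(1+k).
f = 0.5 × 1.3 × 9.81 × sin32.4° / 1.5 ≈ 2.28 N.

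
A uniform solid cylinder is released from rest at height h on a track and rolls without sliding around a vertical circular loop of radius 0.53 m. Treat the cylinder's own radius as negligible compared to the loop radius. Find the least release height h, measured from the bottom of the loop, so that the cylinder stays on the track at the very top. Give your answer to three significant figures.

The moment of inertia is (1/2)MR², giving k ≡ I/(MR²) = 0.5.
At the top of the loop, the minimum-contact condition is Mg = Mv_top²/r, so v_top² = gr.
With ω = v/R, the kinetic energy at speed v is ½(1+k)Mv² = (3/4)Mv².
Energy conservation from release (height h) to the top (height 2r): Mgh = Mg(2r) + (3/4)M·gr.
Thus h_min = 2r + (1+k)r/2 = r(2 + 1.5/2) = 0.53 × 2.75 ≈ 1.46 m.

h_min ≈ 1.46 m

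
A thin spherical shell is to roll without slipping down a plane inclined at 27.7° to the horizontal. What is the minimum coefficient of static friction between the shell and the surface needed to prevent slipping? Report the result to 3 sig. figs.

μ_min ≈ 0.210

For this body I = (2/3)MR², i.e. k = I/(MR²) = 2/3.
Along the incline Mg sinθ − f = Ma, and torque about the center fR = Iα = kMR²(a/R) gives f = kMa.
These give a = g sinθ/(1+k) and the required friction f = kMg sinθ/(1+k).
The normal force is N = Mg cosθ, so μ_min = f/N = k tanθ/(1+k).
μ_min = (2/3) × tan27.7° / 1.667 ≈ 0.210.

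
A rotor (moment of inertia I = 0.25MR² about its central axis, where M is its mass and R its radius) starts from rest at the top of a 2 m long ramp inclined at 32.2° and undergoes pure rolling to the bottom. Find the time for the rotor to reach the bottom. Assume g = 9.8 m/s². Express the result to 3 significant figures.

t ≈ 0.978 s

Here I = 0.25MR², so the shape factor k = I/(MR²) = 0.25.
Translational: Mg sinθ − f = Ma. Rotational about the CM: fR = Iα = kMRa, so f = kMa.
Hence a = g sinθ/(1+k) = 9.8×sin32.2°/1.25 = 4.178 m/s².
Starting from rest, L = ½at², so t = √(2L/a) = √(2×2/4.178) ≈ 0.978 s.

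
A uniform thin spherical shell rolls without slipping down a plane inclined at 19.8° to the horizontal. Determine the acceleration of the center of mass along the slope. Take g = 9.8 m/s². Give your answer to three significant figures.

For this body I = (2/3)MR², i.e. k = I/(MR²) = 2/3.
Along the incline Mg sinθ − f = Ma, and torque about the center fR = Iα = kMR²(a/R) gives f = kMa.
Eliminating f: Mg sinθ = (1+k)Ma, so a = g sinθ/(1+k) = 9.8 × sin19.8° / 1.667 ≈ 1.99 m/s².

a ≈ 1.99 m/s²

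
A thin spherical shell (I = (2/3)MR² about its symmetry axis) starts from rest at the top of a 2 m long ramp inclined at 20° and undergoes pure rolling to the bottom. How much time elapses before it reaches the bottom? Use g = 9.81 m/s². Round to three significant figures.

With I = (2/3)MR², the ratio k = I/(MR²) is 2/3.
Along the incline Mg sinθ − f = Ma, and torque about the center fR = Iα = kMR²(a/R) gives f = kMa.
Hence a = g sinθ/(1+k) = 9.81×sin20°/1.667 = 2.013 m/s².
With constant a from rest, t = √(2L/a) = √(2·2/2.013) ≈ 1.41 s.

t ≈ 1.41 s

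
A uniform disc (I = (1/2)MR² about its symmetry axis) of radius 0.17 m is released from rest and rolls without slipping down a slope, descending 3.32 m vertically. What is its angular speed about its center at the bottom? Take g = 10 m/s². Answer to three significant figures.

ω ≈ 39.1 rad/s

Here I = (1/2)MR², so the shape factor k = I/(MR²) = 0.5.
The rolling condition ω = v/R makes the rotational term ½I(v/R)² = ½kMv², so KE_total = ½(1+k)Mv² = (3/4)Mv².
Energy conservation Mgh = ½(1+k)Mv² gives v = √(2gh/(1+k)) = √(2 × 10 × 3.32 / 1.5) = 6.653 m/s.
The angular speed follows from ω = v/R = 6.653/0.17 ≈ 39.1 rad/s.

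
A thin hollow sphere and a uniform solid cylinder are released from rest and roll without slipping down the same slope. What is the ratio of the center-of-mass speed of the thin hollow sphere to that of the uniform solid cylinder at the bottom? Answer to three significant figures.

v_ratio ≈ 0.949

Each satisfies Mgh = ½(1+k)Mv² with k = I/(MR²), so v ∝ 1/√(1+k).
For the thin hollow sphere k = 2/3; for the uniform solid cylinder k = 0.5.
v₁/v₂ = √((1+k₂)/(1+k₁)) = √(1.5/1.667) ≈ 0.949.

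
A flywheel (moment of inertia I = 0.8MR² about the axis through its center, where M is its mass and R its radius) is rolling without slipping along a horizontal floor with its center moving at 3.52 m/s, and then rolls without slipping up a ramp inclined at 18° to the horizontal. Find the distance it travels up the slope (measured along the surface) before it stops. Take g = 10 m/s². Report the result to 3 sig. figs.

Here I = 0.8MR², so the shape factor k = I/(MR²) = 0.8.
Pure rolling means v = ωR; then KE = ½Mv² + ½I(v/R)² = ½(1+k)Mv² = (9/10)Mv².
Setting this equal to Mgh gives the vertical rise h = (1+k)v₀²/(2g) = 1.8×3.52²/(2×10) = 1.115 m.
Along the incline, d = h/sinθ = 1.115/sin18° ≈ 3.61 m.

d ≈ 3.61 m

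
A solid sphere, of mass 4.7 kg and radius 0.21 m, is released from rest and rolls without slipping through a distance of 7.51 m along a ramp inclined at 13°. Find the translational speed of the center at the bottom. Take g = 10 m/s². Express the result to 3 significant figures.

The moment of inertia is (2/5)MR², giving k ≡ I/(MR²) = 0.4.
Since it rolls without slipping, ω = v/R and KE = ½Mv² + ½Iω² = ½(1+k)Mv² = (7/10)Mv².
The vertical drop is h = L sinθ = 7.51 × sin13° = 1.689 m.
Setting Mgh = (7/10)Mv² gives v = √(2gh/(1+k)) = √(2·10·1.689/1.4) ≈ 4.91 m/s.

v ≈ 4.91 m/s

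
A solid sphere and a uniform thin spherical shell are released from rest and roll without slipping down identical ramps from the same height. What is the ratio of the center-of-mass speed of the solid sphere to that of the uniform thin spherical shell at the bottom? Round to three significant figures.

v_ratio ≈ 1.09

Each satisfies Mgh = ½(1+k)Mv² with k = I/(MR²), so v ∝ 1/√(1+k).
For the solid sphere k = 0.4; for the uniform thin spherical shell k = 2/3.
v₁/v₂ = √((1+k₂)/(1+k₁)) = √(1.667/1.4) ≈ 1.09.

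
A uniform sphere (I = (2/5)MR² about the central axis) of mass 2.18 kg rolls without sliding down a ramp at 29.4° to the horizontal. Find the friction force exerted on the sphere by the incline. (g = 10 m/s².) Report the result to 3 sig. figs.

f ≈ 3.06 N

For this body I = (2/5)MR², i.e. k = I/(MR²) = 0.4.
Along the incline Mg sinθ − f = Ma, and torque about the center fR = Iα = kMR²(a/R) gives f = kMa.
Combining, a = g sinθ/(1+k) and f = kMa = kMg sinθ/(1+k).
f = 0.4 × 2.18 × 10 × sin29.4° / 1.4 ≈ 3.06 N.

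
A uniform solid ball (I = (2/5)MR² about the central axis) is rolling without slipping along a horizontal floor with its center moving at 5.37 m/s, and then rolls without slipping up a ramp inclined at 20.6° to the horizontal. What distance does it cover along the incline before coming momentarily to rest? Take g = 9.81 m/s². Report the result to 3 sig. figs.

The moment of inertia is (2/5)MR², giving k ≡ I/(MR²) = 0.4.
Pure rolling means v = ωR; then KE = ½Mv² + ½I(v/R)² = ½(1+k)Mv² = (7/10)Mv².
Setting this equal to Mgh gives the vertical rise h = (1+k)v₀²/(2g) = 1.4×5.37²/(2×9.81) = 2.058 m.
The distance along the slope is d = h/sinθ = 2.058/sin20.6° ≈ 5.85 m.

d ≈ 5.85 m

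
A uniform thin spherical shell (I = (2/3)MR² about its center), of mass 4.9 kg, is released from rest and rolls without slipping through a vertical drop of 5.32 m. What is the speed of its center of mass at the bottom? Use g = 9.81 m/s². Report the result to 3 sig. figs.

Here I = (2/3)MR², so the shape factor k = I/(MR²) = 2/3.
Pure rolling means v = ωR; then KE = ½Mv² + ½I(v/R)² = ½(1+k)Mv² = (5/6)Mv².
Setting Mgh = (5/6)Mv² gives v = √(2gh/(1+k)) = √(2·9.81·5.32/1.667) ≈ 7.91 m/s.

v ≈ 7.91 m/s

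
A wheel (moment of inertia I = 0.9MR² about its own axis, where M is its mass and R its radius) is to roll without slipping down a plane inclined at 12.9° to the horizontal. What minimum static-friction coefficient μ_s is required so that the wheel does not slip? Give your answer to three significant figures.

μ_min ≈ 0.108

The moment of inertia is 0.9MR², giving k ≡ I/(MR²) = 0.9.
Newton's second law down the slope: Mg sinθ − f = Ma. The torque equation fR = Iα (with α = a/R) gives f = kMa.
These give a = g sinθ/(1+k) and the required friction f = kMg sinθ/(1+k).
With N = Mg cosθ, the no-slip condition f ≤ μN gives μ_min = f/N = k tanθ/(1+k).
μ_min = 0.9 × tan12.9° / 1.9 ≈ 0.108.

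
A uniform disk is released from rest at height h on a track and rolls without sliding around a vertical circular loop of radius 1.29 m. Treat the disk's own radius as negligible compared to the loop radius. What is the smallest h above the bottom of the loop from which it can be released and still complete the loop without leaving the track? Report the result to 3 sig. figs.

h_min ≈ 3.55 m

With I = (1/2)MR², the ratio k = I/(MR²) is 0.5.
At the top of the loop, the minimum-contact condition is Mg = Mv_top²/r, so v_top² = gr.
With ω = v/R, the kinetic energy at speed v is ½(1+k)Mv² = (3/4)Mv².
Energy conservation from release (height h) to the top (height 2r): Mgh = Mg(2r) + (3/4)M·gr.
Thus h_min = 2r + (1+k)r/2 = r(2 + 1.5/2) = 1.29 × 2.75 ≈ 3.55 m.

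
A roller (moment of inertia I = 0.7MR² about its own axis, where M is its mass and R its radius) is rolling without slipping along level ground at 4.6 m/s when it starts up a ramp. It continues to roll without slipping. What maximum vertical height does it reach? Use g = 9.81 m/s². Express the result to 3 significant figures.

h ≈ 1.83 m

Here I = 0.7MR², so the shape factor k = I/(MR²) = 0.7.
The rolling condition ω = v/R makes the rotational term ½I(v/R)² = ½kMv², so KE_total = ½(1+k)Mv² = (17/20)Mv².
At the top the kinetic energy is zero, so (17/20)Mv₀² = Mgh.
Thus h = (1+k)v₀²/(2g) = 1.7 × 4.6² / (2 × 9.81) ≈ 1.83 m.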